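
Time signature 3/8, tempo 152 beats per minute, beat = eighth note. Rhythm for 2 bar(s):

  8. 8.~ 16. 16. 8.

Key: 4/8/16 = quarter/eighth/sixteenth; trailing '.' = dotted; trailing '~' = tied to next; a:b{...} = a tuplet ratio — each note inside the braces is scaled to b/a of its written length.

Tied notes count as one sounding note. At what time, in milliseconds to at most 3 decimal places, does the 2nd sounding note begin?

note 2 onset = 3/2b = 592.105ms

1. 0.0ms @ 0 + 592.105ms (3/2)
2. 592.105ms @ 3/2 + 888.158ms (9/4)
3. 1480.263ms @ 15/4 + 296.053ms (3/4)
4. 1776.316ms @ 9/2 + 592.105ms (3/2)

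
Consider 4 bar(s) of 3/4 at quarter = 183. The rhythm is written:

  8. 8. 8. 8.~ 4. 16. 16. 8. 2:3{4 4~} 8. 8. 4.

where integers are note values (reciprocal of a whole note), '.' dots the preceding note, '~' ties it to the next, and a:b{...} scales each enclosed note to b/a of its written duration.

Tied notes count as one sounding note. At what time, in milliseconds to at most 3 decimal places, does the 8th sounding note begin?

note 8 onset = 6b = 1967.213ms

1. 0.0ms @ 0 + 245.902ms (3/4)
2. 245.902ms @ 3/4 + 245.902ms (3/4)
3. 491.803ms @ 3/2 + 245.902ms (3/4)
4. 737.705ms @ 9/4 + 737.705ms (9/4)
5. 1475.41ms @ 9/2 + 122.951ms (3/8)
6. 1598.361ms @ 39/8 + 122.951ms (3/8)
7. 1721.311ms @ 21/4 + 245.902ms (3/4)
8. 1967.213ms @ 6 + 491.803ms (3/2)
9. 2459.016ms @ 15/2 + 737.705ms (9/4)
10. 3196.721ms @ 39/4 + 245.902ms (3/4)
11. 3442.623ms @ 21/2 + 491.803ms (3/2)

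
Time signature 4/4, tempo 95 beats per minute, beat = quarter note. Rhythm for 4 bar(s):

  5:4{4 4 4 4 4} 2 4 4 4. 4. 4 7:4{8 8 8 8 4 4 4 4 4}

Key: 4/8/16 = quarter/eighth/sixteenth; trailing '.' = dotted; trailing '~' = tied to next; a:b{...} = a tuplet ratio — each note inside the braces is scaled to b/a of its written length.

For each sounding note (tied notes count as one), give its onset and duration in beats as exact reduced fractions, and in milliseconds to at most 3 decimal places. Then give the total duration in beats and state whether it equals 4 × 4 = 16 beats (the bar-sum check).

1) 0.0ms=0b +505.263ms=4/5b
2) 505.263ms=4/5b +505.263ms=4/5b
3) 1010.526ms=8/5b +505.263ms=4/5b
4) 1515.789ms=12/5b +505.263ms=4/5b
5) 2021.053ms=16/5b +505.263ms=4/5b
6) 2526.316ms=4b +1263.158ms=2b
7) 3789.474ms=6b +631.579ms=1b
8) 4421.053ms=7b +631.579ms=1b
9) 5052.632ms=8b +947.368ms=3/2b
10) 6000.0ms=19/2b +947.368ms=3/2b
11) 6947.368ms=11b +631.579ms=1b
12) 7578.947ms=12b +180.451ms=2/7b
13) 7759.398ms=86/7b +180.451ms=2/7b
14) 7939.85ms=88/7b +180.451ms=2/7b
15) 8120.301ms=90/7b +180.451ms=2/7b
16) 8300.752ms=92/7b +360.902ms=4/7b
17) 8661.654ms=96/7b +360.902ms=4/7b
18) 9022.556ms=100/7b +360.902ms=4/7b
19) 9383.459ms=104/7b +360.902ms=4/7b
20) 9744.361ms=108/7b +360.902ms=4/7b
Σ=16b of 16 (95bpm 4/4) — PASS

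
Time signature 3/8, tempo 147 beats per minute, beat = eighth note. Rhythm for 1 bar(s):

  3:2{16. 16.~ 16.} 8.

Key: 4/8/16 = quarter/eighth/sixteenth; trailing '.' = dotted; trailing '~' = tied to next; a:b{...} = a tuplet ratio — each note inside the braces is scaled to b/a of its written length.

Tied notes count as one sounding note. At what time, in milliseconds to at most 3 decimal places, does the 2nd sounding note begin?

note 2 onset = 1/2b = 204.082ms

1. 0.0ms @ 0 + 204.082ms (1/2)
2. 204.082ms @ 1/2 + 408.163ms (1)
3. 612.245ms @ 3/2 + 612.245ms (3/2)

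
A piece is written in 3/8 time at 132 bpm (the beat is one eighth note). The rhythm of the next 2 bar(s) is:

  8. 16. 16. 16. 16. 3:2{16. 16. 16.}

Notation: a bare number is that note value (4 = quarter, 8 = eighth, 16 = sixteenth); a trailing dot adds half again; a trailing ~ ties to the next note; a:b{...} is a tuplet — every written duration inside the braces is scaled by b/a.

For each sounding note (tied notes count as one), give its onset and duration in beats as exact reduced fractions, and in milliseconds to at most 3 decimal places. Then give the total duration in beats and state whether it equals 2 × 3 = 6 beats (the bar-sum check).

1) 0.0ms=0b +681.818ms=3/2b
2) 681.818ms=3/2b +340.909ms=3/4b
3) 1022.727ms=9/4b +340.909ms=3/4b
4) 1363.636ms=3b +340.909ms=3/4b
5) 1704.545ms=15/4b +340.909ms=3/4b
6) 2045.455ms=9/2b +227.273ms=1/2b
7) 2272.727ms=5b +227.273ms=1/2b
8) 2500.0ms=11/2b +227.273ms=1/2b
Σ=6b of 6 (132bpm 3/8) — PASS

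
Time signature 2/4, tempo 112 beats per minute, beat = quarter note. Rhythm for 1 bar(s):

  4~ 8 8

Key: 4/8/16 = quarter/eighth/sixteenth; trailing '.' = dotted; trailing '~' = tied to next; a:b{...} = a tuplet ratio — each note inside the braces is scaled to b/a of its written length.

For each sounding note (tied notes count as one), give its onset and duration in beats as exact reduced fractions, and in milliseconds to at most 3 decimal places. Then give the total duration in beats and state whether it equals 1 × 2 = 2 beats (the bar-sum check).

1) 0.0ms=0b +803.571ms=3/2b
2) 803.571ms=3/2b +267.857ms=1/2b
Σ=2b of 2 (112bpm 2/4) — PASS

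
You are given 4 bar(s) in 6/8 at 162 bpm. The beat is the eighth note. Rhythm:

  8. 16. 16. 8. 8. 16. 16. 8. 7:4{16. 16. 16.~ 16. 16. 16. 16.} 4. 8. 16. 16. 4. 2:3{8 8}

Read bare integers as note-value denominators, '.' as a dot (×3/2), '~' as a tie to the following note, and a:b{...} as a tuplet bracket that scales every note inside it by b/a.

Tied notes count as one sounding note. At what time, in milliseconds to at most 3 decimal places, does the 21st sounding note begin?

note 21 onset = 45/2b = 8333.333ms

1. 0.0ms @ 0 + 555.556ms (3/2)
2. 555.556ms @ 3/2 + 277.778ms (3/4)
3. 833.333ms @ 9/4 + 277.778ms (3/4)
4. 1111.111ms @ 3 + 555.556ms (3/2)
5. 1666.667ms @ 9/2 + 555.556ms (3/2)
6. 2222.222ms @ 6 + 277.778ms (3/4)
7. 2500.0ms @ 27/4 + 277.778ms (3/4)
8. 2777.778ms @ 15/2 + 555.556ms (3/2)
9. 3333.333ms @ 9 + 158.73ms (3/7)
10. 3492.063ms @ 66/7 + 158.73ms (3/7)
11. 3650.794ms @ 69/7 + 317.46ms (6/7)
12. 3968.254ms @ 75/7 + 158.73ms (3/7)
13. 4126.984ms @ 78/7 + 158.73ms (3/7)
14. 4285.714ms @ 81/7 + 158.73ms (3/7)
15. 4444.444ms @ 12 + 1111.111ms (3)
16. 5555.556ms @ 15 + 555.556ms (3/2)
17. 6111.111ms @ 33/2 + 277.778ms (3/4)
18. 6388.889ms @ 69/4 + 277.778ms (3/4)
19. 6666.667ms @ 18 + 1111.111ms (3)
20. 7777.778ms @ 21 + 555.556ms (3/2)
21. 8333.333ms @ 45/2 + 555.556ms (3/2)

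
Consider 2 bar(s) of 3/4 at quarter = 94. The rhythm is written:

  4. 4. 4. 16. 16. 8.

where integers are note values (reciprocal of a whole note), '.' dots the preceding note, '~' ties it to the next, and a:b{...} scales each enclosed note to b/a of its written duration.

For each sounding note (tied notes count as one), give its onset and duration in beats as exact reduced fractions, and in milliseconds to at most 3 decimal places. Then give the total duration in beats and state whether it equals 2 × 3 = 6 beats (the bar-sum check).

1) 0.0ms=0b +957.447ms=3/2b
2) 957.447ms=3/2b +957.447ms=3/2b
3) 1914.894ms=3b +957.447ms=3/2b
4) 2872.34ms=9/2b +239.362ms=3/8b
5) 3111.702ms=39/8b +239.362ms=3/8b
6) 3351.064ms=21/4b +478.723ms=3/4b
Σ=6b of 6 (94bpm 3/4) — PASS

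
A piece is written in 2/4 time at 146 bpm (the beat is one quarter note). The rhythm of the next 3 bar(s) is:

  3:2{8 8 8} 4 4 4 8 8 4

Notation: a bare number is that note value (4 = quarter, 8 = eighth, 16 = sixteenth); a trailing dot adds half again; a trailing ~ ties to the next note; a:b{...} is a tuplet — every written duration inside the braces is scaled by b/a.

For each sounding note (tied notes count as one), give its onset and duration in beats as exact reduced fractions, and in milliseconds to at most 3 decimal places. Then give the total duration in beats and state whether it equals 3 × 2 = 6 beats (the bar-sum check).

1) 0.0ms=0b +136.986ms=1/3b
2) 136.986ms=1/3b +136.986ms=1/3b
3) 273.973ms=2/3b +136.986ms=1/3b
4) 410.959ms=1b +410.959ms=1b
5) 821.918ms=2b +410.959ms=1b
6) 1232.877ms=3b +410.959ms=1b
7) 1643.836ms=4b +205.479ms=1/2b
8) 1849.315ms=9/2b +205.479ms=1/2b
9) 2054.795ms=5b +410.959ms=1b
Σ=6b of 6 (146bpm 2/4) — PASS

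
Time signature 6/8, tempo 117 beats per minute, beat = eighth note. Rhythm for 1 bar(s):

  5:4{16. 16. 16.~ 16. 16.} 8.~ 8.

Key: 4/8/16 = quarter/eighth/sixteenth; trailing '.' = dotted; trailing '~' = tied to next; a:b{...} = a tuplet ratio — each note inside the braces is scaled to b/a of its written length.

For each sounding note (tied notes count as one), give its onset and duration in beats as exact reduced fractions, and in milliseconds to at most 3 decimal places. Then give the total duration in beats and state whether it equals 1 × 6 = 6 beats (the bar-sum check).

1) 0.0ms=0b +307.692ms=3/5b
2) 307.692ms=3/5b +307.692ms=3/5b
3) 615.385ms=6/5b +615.385ms=6/5b
4) 1230.769ms=12/5b +307.692ms=3/5b
5) 1538.462ms=3b +1538.462ms=3b
Σ=6b of 6 (117bpm 6/8) — PASS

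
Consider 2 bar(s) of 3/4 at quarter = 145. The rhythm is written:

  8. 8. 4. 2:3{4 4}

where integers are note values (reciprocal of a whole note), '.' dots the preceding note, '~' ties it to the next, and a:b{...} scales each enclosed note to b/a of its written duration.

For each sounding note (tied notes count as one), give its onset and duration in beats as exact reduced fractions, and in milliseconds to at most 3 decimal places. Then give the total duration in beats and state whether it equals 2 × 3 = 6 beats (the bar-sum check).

1) 0.0ms=0b +310.345ms=3/4b
2) 310.345ms=3/4b +310.345ms=3/4b
3) 620.69ms=3/2b +620.69ms=3/2b
4) 1241.379ms=3b +620.69ms=3/2b
5) 1862.069ms=9/2b +620.69ms=3/2b
Σ=6b of 6 (145bpm 3/4) — PASS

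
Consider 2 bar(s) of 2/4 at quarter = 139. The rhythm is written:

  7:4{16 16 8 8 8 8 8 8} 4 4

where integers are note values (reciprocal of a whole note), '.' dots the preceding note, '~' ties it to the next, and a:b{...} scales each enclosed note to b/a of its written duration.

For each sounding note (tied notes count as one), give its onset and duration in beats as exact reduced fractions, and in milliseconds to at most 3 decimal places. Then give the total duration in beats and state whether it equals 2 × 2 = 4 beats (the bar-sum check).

1) 0.0ms=0b +61.665ms=1/7b
2) 61.665ms=1/7b +61.665ms=1/7b
3) 123.33ms=2/7b +123.33ms=2/7b
4) 246.66ms=4/7b +123.33ms=2/7b
5) 369.99ms=6/7b +123.33ms=2/7b
6) 493.32ms=8/7b +123.33ms=2/7b
7) 616.65ms=10/7b +123.33ms=2/7b
8) 739.979ms=12/7b +123.33ms=2/7b
9) 863.309ms=2b +431.655ms=1b
10) 1294.964ms=3b +431.655ms=1b
Σ=4b of 4 (139bpm 2/4) — PASS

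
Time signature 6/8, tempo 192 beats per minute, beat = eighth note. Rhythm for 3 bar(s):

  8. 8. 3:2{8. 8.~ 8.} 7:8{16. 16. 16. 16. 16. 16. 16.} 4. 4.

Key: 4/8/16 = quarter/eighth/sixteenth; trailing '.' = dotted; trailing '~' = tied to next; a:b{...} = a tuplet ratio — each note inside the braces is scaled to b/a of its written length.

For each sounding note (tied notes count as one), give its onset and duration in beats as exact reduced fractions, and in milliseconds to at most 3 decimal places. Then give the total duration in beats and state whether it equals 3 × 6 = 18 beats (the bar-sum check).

1) 0.0ms=0b +468.75ms=3/2b
2) 468.75ms=3/2b +468.75ms=3/2b
3) 937.5ms=3b +312.5ms=1b
4) 1250.0ms=4b +625.0ms=2b
5) 1875.0ms=6b +267.857ms=6/7b
6) 2142.857ms=48/7b +267.857ms=6/7b
7) 2410.714ms=54/7b +267.857ms=6/7b
8) 2678.571ms=60/7b +267.857ms=6/7b
9) 2946.429ms=66/7b +267.857ms=6/7b
10) 3214.286ms=72/7b +267.857ms=6/7b
11) 3482.143ms=78/7b +267.857ms=6/7b
12) 3750.0ms=12b +937.5ms=3b
13) 4687.5ms=15b +937.5ms=3b
Σ=18b of 18 (192bpm 6/8) — PASS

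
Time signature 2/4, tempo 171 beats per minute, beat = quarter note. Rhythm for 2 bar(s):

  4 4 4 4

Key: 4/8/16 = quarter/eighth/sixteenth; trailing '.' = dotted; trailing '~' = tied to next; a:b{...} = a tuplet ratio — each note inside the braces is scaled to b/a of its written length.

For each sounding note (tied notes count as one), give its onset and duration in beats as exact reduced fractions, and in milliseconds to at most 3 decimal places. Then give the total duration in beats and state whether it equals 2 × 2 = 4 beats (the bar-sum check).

1) 0.0ms=0b +350.877ms=1b
2) 350.877ms=1b +350.877ms=1b
3) 701.754ms=2b +350.877ms=1b
4) 1052.632ms=3b +350.877ms=1b
Σ=4b of 4 (171bpm 2/4) — PASS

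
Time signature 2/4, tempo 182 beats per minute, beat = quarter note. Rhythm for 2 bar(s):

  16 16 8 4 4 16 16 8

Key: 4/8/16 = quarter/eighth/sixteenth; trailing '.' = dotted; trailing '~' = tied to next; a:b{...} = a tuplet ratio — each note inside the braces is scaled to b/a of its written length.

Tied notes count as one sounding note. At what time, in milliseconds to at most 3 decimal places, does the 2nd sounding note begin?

1. 0.0ms @ 0 + 82.418ms (1/4)
2. 82.418ms @ 1/4 + 82.418ms (1/4)
3. 164.835ms @ 1/2 + 164.835ms (1/2)
4. 329.67ms @ 1 + 329.67ms (1)
5. 659.341ms @ 2 + 329.67ms (1)
6. 989.011ms @ 3 + 82.418ms (1/4)
7. 1071.429ms @ 13/4 + 82.418ms (1/4)
8. 1153.846ms @ 7/2 + 164.835ms (1/2)

note 2 onset = 1/4b = 82.418ms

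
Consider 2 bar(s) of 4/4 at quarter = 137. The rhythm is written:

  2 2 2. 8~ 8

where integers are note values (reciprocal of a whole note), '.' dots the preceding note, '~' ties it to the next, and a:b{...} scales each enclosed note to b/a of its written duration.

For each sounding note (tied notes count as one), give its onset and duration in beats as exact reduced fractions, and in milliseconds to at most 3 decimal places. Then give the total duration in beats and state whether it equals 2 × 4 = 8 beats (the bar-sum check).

1) 0.0ms=0b +875.912ms=2b
2) 875.912ms=2b +875.912ms=2b
3) 1751.825ms=4b +1313.869ms=3b
4) 3065.693ms=7b +437.956ms=1b
Σ=8b of 8 (137bpm 4/4) — PASS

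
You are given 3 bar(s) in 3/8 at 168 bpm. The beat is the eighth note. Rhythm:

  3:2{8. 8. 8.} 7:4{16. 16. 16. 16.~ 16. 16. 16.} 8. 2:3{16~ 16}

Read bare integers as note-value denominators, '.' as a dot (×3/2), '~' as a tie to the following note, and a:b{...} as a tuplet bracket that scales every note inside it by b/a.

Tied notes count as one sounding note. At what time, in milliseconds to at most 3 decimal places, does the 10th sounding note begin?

note 10 onset = 6b = 2142.857ms

1. 0.0ms @ 0 + 357.143ms (1)
2. 357.143ms @ 1 + 357.143ms (1)
3. 714.286ms @ 2 + 357.143ms (1)
4. 1071.429ms @ 3 + 153.061ms (3/7)
5. 1224.49ms @ 24/7 + 153.061ms (3/7)
6. 1377.551ms @ 27/7 + 153.061ms (3/7)
7. 1530.612ms @ 30/7 + 306.122ms (6/7)
8. 1836.735ms @ 36/7 + 153.061ms (3/7)
9. 1989.796ms @ 39/7 + 153.061ms (3/7)
10. 2142.857ms @ 6 + 535.714ms (3/2)
11. 2678.571ms @ 15/2 + 535.714ms (3/2)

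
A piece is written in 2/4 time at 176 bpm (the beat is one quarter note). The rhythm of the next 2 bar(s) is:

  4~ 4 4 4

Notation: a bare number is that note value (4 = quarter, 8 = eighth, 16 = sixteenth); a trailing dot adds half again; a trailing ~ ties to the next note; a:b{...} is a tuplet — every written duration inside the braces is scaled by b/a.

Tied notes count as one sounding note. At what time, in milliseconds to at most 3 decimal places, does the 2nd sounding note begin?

note 2 onset = 2b = 681.818ms

1. 0.0ms @ 0 + 681.818ms (2)
2. 681.818ms @ 2 + 340.909ms (1)
3. 1022.727ms @ 3 + 340.909ms (1)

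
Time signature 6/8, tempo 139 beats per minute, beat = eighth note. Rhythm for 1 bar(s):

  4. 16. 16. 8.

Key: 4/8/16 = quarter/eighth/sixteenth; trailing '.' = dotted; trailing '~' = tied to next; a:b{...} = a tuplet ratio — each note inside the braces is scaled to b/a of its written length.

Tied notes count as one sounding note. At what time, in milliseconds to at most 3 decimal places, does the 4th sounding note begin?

1. 0.0ms @ 0 + 1294.964ms (3)
2. 1294.964ms @ 3 + 323.741ms (3/4)
3. 1618.705ms @ 15/4 + 323.741ms (3/4)
4. 1942.446ms @ 9/2 + 647.482ms (3/2)

note 4 onset = 9/2b = 1942.446ms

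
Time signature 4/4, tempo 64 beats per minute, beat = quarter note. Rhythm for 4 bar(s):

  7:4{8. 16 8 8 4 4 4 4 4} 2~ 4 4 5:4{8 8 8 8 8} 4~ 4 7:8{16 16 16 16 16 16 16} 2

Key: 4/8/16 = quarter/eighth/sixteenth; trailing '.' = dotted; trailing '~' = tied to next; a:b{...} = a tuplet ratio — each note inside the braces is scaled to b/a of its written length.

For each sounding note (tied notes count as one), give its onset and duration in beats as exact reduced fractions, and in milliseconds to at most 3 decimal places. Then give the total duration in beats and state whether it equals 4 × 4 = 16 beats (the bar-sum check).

1) 0.0ms=0b +401.786ms=3/7b
2) 401.786ms=3/7b +133.929ms=1/7b
3) 535.714ms=4/7b +267.857ms=2/7b
4) 803.571ms=6/7b +267.857ms=2/7b
5) 1071.429ms=8/7b +535.714ms=4/7b
6) 1607.143ms=12/7b +535.714ms=4/7b
7) 2142.857ms=16/7b +535.714ms=4/7b
8) 2678.571ms=20/7b +535.714ms=4/7b
9) 3214.286ms=24/7b +535.714ms=4/7b
10) 3750.0ms=4b +2812.5ms=3b
11) 6562.5ms=7b +937.5ms=1b
12) 7500.0ms=8b +375.0ms=2/5b
13) 7875.0ms=42/5b +375.0ms=2/5b
14) 8250.0ms=44/5b +375.0ms=2/5b
15) 8625.0ms=46/5b +375.0ms=2/5b
16) 9000.0ms=48/5b +375.0ms=2/5b
17) 9375.0ms=10b +1875.0ms=2b
18) 11250.0ms=12b +267.857ms=2/7b
19) 11517.857ms=86/7b +267.857ms=2/7b
20) 11785.714ms=88/7b +267.857ms=2/7b
21) 12053.571ms=90/7b +267.857ms=2/7b
22) 12321.429ms=92/7b +267.857ms=2/7b
23) 12589.286ms=94/7b +267.857ms=2/7b
24) 12857.143ms=96/7b +267.857ms=2/7b
25) 13125.0ms=14b +1875.0ms=2b
Σ=16b of 16 (64bpm 4/4) — PASS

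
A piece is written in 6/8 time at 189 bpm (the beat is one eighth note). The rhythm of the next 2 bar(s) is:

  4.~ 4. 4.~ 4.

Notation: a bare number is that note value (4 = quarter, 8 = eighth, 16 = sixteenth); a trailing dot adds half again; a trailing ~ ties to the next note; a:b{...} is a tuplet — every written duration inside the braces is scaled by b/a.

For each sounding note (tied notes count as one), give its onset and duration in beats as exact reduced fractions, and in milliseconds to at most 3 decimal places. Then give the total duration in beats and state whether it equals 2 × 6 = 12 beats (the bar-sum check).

1) 0.0ms=0b +1904.762ms=6b
2) 1904.762ms=6b +1904.762ms=6b
Σ=12b of 12 (189bpm 6/8) — PASS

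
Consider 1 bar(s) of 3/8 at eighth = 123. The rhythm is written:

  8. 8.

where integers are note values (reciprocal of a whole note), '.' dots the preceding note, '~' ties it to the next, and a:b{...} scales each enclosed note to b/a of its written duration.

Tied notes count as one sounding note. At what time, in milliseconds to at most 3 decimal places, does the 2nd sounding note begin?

note 2 onset = 3/2b = 731.707ms

1. 0.0ms @ 0 + 731.707ms (3/2)
2. 731.707ms @ 3/2 + 731.707ms (3/2)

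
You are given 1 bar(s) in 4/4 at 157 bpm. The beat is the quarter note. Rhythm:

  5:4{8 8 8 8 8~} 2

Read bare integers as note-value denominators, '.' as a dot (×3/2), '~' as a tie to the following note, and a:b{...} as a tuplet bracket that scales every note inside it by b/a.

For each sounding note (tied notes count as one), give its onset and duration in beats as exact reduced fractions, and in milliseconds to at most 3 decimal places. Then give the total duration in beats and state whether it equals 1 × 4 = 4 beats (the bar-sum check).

1) 0.0ms=0b +152.866ms=2/5b
2) 152.866ms=2/5b +152.866ms=2/5b
3) 305.732ms=4/5b +152.866ms=2/5b
4) 458.599ms=6/5b +152.866ms=2/5b
5) 611.465ms=8/5b +917.197ms=12/5b
Σ=4b of 4 (157bpm 4/4) — PASS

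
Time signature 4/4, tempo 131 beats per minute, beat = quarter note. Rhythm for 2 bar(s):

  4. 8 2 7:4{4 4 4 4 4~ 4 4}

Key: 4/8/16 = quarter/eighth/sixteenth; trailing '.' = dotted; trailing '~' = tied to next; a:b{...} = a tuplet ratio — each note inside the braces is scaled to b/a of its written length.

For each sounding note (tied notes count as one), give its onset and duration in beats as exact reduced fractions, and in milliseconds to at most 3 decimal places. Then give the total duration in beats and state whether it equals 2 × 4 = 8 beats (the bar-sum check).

1) 0.0ms=0b +687.023ms=3/2b
2) 687.023ms=3/2b +229.008ms=1/2b
3) 916.031ms=2b +916.031ms=2b
4) 1832.061ms=4b +261.723ms=4/7b
5) 2093.784ms=32/7b +261.723ms=4/7b
6) 2355.507ms=36/7b +261.723ms=4/7b
7) 2617.23ms=40/7b +261.723ms=4/7b
8) 2878.953ms=44/7b +523.446ms=8/7b
9) 3402.399ms=52/7b +261.723ms=4/7b
Σ=8b of 8 (131bpm 4/4) — PASS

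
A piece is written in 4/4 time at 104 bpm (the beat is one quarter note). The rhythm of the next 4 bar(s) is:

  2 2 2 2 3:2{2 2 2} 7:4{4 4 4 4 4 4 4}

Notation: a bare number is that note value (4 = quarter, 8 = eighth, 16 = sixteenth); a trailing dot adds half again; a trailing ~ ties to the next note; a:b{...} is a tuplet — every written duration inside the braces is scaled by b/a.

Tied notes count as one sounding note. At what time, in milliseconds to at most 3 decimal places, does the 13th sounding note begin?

note 13 onset = 104/7b = 8571.429ms

1. 0.0ms @ 0 + 1153.846ms (2)
2. 1153.846ms @ 2 + 1153.846ms (2)
3. 2307.692ms @ 4 + 1153.846ms (2)
4. 3461.538ms @ 6 + 1153.846ms (2)
5. 4615.385ms @ 8 + 769.231ms (4/3)
6. 5384.615ms @ 28/3 + 769.231ms (4/3)
7. 6153.846ms @ 32/3 + 769.231ms (4/3)
8. 6923.077ms @ 12 + 329.67ms (4/7)
9. 7252.747ms @ 88/7 + 329.67ms (4/7)
10. 7582.418ms @ 92/7 + 329.67ms (4/7)
11. 7912.088ms @ 96/7 + 329.67ms (4/7)
12. 8241.758ms @ 100/7 + 329.67ms (4/7)
13. 8571.429ms @ 104/7 + 329.67ms (4/7)
14. 8901.099ms @ 108/7 + 329.67ms (4/7)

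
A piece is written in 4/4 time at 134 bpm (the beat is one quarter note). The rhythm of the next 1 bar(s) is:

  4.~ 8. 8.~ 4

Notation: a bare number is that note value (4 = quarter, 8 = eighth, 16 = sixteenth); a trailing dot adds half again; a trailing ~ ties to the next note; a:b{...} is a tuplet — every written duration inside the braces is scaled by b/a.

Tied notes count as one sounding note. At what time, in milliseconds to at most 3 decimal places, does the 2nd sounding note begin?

note 2 onset = 9/4b = 1007.463ms

1. 0.0ms @ 0 + 1007.463ms (9/4)
2. 1007.463ms @ 9/4 + 783.582ms (7/4)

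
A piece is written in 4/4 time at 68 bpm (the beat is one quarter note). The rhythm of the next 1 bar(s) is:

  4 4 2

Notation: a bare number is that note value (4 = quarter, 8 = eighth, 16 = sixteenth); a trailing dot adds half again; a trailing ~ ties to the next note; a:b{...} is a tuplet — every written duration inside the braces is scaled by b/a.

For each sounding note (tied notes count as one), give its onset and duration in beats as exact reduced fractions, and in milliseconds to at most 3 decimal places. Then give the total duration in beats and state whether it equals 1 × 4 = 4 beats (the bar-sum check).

1) 0.0ms=0b +882.353ms=1b
2) 882.353ms=1b +882.353ms=1b
3) 1764.706ms=2b +1764.706ms=2b
Σ=4b of 4 (68bpm 4/4) — PASS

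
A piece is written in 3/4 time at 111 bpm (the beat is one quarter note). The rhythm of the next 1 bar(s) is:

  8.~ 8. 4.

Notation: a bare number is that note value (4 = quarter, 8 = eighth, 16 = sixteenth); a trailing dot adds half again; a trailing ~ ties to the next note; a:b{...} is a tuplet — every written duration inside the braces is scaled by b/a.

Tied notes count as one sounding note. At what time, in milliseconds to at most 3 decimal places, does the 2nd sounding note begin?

1. 0.0ms @ 0 + 810.811ms (3/2)
2. 810.811ms @ 3/2 + 810.811ms (3/2)

note 2 onset = 3/2b = 810.811ms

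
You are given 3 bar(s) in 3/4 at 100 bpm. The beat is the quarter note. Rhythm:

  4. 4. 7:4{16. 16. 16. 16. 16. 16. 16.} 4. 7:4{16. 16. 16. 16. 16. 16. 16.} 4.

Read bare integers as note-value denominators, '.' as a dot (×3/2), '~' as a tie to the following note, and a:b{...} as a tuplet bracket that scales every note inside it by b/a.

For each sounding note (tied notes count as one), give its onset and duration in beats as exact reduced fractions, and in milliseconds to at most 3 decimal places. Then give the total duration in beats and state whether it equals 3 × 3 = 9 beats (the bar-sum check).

1) 0.0ms=0b +900.0ms=3/2b
2) 900.0ms=3/2b +900.0ms=3/2b
3) 1800.0ms=3b +128.571ms=3/14b
4) 1928.571ms=45/14b +128.571ms=3/14b
5) 2057.143ms=24/7b +128.571ms=3/14b
6) 2185.714ms=51/14b +128.571ms=3/14b
7) 2314.286ms=27/7b +128.571ms=3/14b
8) 2442.857ms=57/14b +128.571ms=3/14b
9) 2571.429ms=30/7b +128.571ms=3/14b
10) 2700.0ms=9/2b +900.0ms=3/2b
11) 3600.0ms=6b +128.571ms=3/14b
12) 3728.571ms=87/14b +128.571ms=3/14b
13) 3857.143ms=45/7b +128.571ms=3/14b
14) 3985.714ms=93/14b +128.571ms=3/14b
15) 4114.286ms=48/7b +128.571ms=3/14b
16) 4242.857ms=99/14b +128.571ms=3/14b
17) 4371.429ms=51/7b +128.571ms=3/14b
18) 4500.0ms=15/2b +900.0ms=3/2b
Σ=9b of 9 (100bpm 3/4) — PASS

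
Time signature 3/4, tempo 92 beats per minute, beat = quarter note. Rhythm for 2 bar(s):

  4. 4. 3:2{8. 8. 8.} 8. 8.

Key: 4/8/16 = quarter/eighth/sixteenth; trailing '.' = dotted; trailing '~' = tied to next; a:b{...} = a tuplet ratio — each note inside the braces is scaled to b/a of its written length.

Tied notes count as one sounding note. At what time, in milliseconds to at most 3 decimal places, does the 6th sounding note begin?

1. 0.0ms @ 0 + 978.261ms (3/2)
2. 978.261ms @ 3/2 + 978.261ms (3/2)
3. 1956.522ms @ 3 + 326.087ms (1/2)
4. 2282.609ms @ 7/2 + 326.087ms (1/2)
5. 2608.696ms @ 4 + 326.087ms (1/2)
6. 2934.783ms @ 9/2 + 489.13ms (3/4)
7. 3423.913ms @ 21/4 + 489.13ms (3/4)

note 6 onset = 9/2b = 2934.783ms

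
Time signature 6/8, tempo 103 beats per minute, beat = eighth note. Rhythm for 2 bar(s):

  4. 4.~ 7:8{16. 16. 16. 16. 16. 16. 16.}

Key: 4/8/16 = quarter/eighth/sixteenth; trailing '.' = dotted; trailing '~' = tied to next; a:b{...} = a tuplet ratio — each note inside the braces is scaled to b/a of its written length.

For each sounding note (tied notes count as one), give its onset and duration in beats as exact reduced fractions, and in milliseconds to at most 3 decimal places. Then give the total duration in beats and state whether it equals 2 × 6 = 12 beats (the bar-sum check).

1) 0.0ms=0b +1747.573ms=3b
2) 1747.573ms=3b +2246.879ms=27/7b
3) 3994.452ms=48/7b +499.307ms=6/7b
4) 4493.759ms=54/7b +499.307ms=6/7b
5) 4993.065ms=60/7b +499.307ms=6/7b
6) 5492.372ms=66/7b +499.307ms=6/7b
7) 5991.678ms=72/7b +499.307ms=6/7b
8) 6490.985ms=78/7b +499.307ms=6/7b
Σ=12b of 12 (103bpm 6/8) — PASS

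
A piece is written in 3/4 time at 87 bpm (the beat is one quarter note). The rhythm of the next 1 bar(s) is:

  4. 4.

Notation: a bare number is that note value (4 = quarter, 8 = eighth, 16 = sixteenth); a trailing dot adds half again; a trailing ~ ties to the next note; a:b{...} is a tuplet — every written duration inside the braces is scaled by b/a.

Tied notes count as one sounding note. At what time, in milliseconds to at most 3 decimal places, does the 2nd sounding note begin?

note 2 onset = 3/2b = 1034.483ms

1. 0.0ms @ 0 + 1034.483ms (3/2)
2. 1034.483ms @ 3/2 + 1034.483ms (3/2)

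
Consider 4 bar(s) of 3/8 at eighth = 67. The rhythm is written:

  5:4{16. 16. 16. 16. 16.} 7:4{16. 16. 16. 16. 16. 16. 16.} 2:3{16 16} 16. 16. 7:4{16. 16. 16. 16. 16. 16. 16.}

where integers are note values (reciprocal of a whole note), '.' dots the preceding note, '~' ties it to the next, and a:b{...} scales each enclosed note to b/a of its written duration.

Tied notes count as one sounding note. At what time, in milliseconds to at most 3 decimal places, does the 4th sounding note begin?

note 4 onset = 9/5b = 1611.94ms

1. 0.0ms @ 0 + 537.313ms (3/5)
2. 537.313ms @ 3/5 + 537.313ms (3/5)
3. 1074.627ms @ 6/5 + 537.313ms (3/5)
4. 1611.94ms @ 9/5 + 537.313ms (3/5)
5. 2149.254ms @ 12/5 + 537.313ms (3/5)
6. 2686.567ms @ 3 + 383.795ms (3/7)
7. 3070.362ms @ 24/7 + 383.795ms (3/7)
8. 3454.158ms @ 27/7 + 383.795ms (3/7)
9. 3837.953ms @ 30/7 + 383.795ms (3/7)
10. 4221.748ms @ 33/7 + 383.795ms (3/7)
11. 4605.544ms @ 36/7 + 383.795ms (3/7)
12. 4989.339ms @ 39/7 + 383.795ms (3/7)
13. 5373.134ms @ 6 + 671.642ms (3/4)
14. 6044.776ms @ 27/4 + 671.642ms (3/4)
15. 6716.418ms @ 15/2 + 671.642ms (3/4)
16. 7388.06ms @ 33/4 + 671.642ms (3/4)
17. 8059.701ms @ 9 + 383.795ms (3/7)
18. 8443.497ms @ 66/7 + 383.795ms (3/7)
19. 8827.292ms @ 69/7 + 383.795ms (3/7)
20. 9211.087ms @ 72/7 + 383.795ms (3/7)
21. 9594.883ms @ 75/7 + 383.795ms (3/7)
22. 9978.678ms @ 78/7 + 383.795ms (3/7)
23. 10362.473ms @ 81/7 + 383.795ms (3/7)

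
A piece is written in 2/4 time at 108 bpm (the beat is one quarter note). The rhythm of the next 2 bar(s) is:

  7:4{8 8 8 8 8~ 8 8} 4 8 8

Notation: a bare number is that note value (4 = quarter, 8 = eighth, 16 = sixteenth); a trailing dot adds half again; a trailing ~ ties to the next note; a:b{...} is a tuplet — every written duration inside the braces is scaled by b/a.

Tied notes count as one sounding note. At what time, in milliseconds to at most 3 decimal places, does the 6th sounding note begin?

1. 0.0ms @ 0 + 158.73ms (2/7)
2. 158.73ms @ 2/7 + 158.73ms (2/7)
3. 317.46ms @ 4/7 + 158.73ms (2/7)
4. 476.19ms @ 6/7 + 158.73ms (2/7)
5. 634.921ms @ 8/7 + 317.46ms (4/7)
6. 952.381ms @ 12/7 + 158.73ms (2/7)
7. 1111.111ms @ 2 + 555.556ms (1)
8. 1666.667ms @ 3 + 277.778ms (1/2)
9. 1944.444ms @ 7/2 + 277.778ms (1/2)

note 6 onset = 12/7b = 952.381ms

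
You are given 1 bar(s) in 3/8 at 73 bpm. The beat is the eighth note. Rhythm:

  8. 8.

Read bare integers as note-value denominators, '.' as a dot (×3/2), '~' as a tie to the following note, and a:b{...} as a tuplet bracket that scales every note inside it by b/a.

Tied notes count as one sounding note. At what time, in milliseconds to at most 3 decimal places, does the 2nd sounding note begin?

1. 0.0ms @ 0 + 1232.877ms (3/2)
2. 1232.877ms @ 3/2 + 1232.877ms (3/2)

note 2 onset = 3/2b = 1232.877ms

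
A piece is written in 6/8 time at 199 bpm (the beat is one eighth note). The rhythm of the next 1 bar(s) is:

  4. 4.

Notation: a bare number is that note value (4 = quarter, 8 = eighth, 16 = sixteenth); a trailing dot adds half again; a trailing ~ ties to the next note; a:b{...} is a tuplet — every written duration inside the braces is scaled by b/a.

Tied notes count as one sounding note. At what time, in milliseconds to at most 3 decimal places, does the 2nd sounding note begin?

1. 0.0ms @ 0 + 904.523ms (3)
2. 904.523ms @ 3 + 904.523ms (3)

note 2 onset = 3b = 904.523ms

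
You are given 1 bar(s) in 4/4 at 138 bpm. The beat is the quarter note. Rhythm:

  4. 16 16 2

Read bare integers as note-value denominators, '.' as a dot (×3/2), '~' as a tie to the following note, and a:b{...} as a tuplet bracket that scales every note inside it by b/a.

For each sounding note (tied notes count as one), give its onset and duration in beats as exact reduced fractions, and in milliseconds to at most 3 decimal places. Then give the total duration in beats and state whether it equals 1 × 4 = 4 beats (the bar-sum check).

1) 0.0ms=0b +652.174ms=3/2b
2) 652.174ms=3/2b +108.696ms=1/4b
3) 760.87ms=7/4b +108.696ms=1/4b
4) 869.565ms=2b +869.565ms=2b
Σ=4b of 4 (138bpm 4/4) — PASS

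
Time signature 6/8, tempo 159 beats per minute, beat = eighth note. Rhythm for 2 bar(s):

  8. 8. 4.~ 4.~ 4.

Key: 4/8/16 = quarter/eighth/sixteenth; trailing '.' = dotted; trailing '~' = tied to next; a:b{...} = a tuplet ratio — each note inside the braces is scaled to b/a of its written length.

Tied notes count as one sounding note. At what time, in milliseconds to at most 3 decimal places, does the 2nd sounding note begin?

1. 0.0ms @ 0 + 566.038ms (3/2)
2. 566.038ms @ 3/2 + 566.038ms (3/2)
3. 1132.075ms @ 3 + 3396.226ms (9)

note 2 onset = 3/2b = 566.038ms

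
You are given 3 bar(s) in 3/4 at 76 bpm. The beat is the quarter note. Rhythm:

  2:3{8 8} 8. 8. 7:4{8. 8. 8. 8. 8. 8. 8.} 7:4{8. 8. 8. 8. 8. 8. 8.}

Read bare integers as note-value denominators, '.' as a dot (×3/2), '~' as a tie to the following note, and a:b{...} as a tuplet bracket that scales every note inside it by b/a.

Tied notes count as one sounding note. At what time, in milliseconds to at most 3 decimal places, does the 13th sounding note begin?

note 13 onset = 45/7b = 5075.188ms

1. 0.0ms @ 0 + 592.105ms (3/4)
2. 592.105ms @ 3/4 + 592.105ms (3/4)
3. 1184.211ms @ 3/2 + 592.105ms (3/4)
4. 1776.316ms @ 9/4 + 592.105ms (3/4)
5. 2368.421ms @ 3 + 338.346ms (3/7)
6. 2706.767ms @ 24/7 + 338.346ms (3/7)
7. 3045.113ms @ 27/7 + 338.346ms (3/7)
8. 3383.459ms @ 30/7 + 338.346ms (3/7)
9. 3721.805ms @ 33/7 + 338.346ms (3/7)
10. 4060.15ms @ 36/7 + 338.346ms (3/7)
11. 4398.496ms @ 39/7 + 338.346ms (3/7)
12. 4736.842ms @ 6 + 338.346ms (3/7)
13. 5075.188ms @ 45/7 + 338.346ms (3/7)
14. 5413.534ms @ 48/7 + 338.346ms (3/7)
15. 5751.88ms @ 51/7 + 338.346ms (3/7)
16. 6090.226ms @ 54/7 + 338.346ms (3/7)
17. 6428.571ms @ 57/7 + 338.346ms (3/7)
18. 6766.917ms @ 60/7 + 338.346ms (3/7)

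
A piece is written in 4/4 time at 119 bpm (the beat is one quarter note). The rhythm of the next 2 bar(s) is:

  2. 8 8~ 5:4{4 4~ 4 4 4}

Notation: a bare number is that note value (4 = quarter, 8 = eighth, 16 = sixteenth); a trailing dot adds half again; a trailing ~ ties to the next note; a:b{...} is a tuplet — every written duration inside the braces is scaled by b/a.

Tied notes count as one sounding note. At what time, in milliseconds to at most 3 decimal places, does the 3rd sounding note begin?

note 3 onset = 7/2b = 1764.706ms

1. 0.0ms @ 0 + 1512.605ms (3)
2. 1512.605ms @ 3 + 252.101ms (1/2)
3. 1764.706ms @ 7/2 + 655.462ms (13/10)
4. 2420.168ms @ 24/5 + 806.723ms (8/5)
5. 3226.891ms @ 32/5 + 403.361ms (4/5)
6. 3630.252ms @ 36/5 + 403.361ms (4/5)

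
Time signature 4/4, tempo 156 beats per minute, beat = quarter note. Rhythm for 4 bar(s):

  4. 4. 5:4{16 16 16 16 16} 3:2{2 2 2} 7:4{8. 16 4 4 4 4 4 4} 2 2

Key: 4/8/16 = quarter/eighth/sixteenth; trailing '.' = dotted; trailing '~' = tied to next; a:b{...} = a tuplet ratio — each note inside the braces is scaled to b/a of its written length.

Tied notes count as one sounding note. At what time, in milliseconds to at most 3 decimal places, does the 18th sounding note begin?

note 18 onset = 80/7b = 4395.604ms

1. 0.0ms @ 0 + 576.923ms (3/2)
2. 576.923ms @ 3/2 + 576.923ms (3/2)
3. 1153.846ms @ 3 + 76.923ms (1/5)
4. 1230.769ms @ 16/5 + 76.923ms (1/5)
5. 1307.692ms @ 17/5 + 76.923ms (1/5)
6. 1384.615ms @ 18/5 + 76.923ms (1/5)
7. 1461.538ms @ 19/5 + 76.923ms (1/5)
8. 1538.462ms @ 4 + 512.821ms (4/3)
9. 2051.282ms @ 16/3 + 512.821ms (4/3)
10. 2564.103ms @ 20/3 + 512.821ms (4/3)
11. 3076.923ms @ 8 + 164.835ms (3/7)
12. 3241.758ms @ 59/7 + 54.945ms (1/7)
13. 3296.703ms @ 60/7 + 219.78ms (4/7)
14. 3516.484ms @ 64/7 + 219.78ms (4/7)
15. 3736.264ms @ 68/7 + 219.78ms (4/7)
16. 3956.044ms @ 72/7 + 219.78ms (4/7)
17. 4175.824ms @ 76/7 + 219.78ms (4/7)
18. 4395.604ms @ 80/7 + 219.78ms (4/7)
19. 4615.385ms @ 12 + 769.231ms (2)
20. 5384.615ms @ 14 + 769.231ms (2)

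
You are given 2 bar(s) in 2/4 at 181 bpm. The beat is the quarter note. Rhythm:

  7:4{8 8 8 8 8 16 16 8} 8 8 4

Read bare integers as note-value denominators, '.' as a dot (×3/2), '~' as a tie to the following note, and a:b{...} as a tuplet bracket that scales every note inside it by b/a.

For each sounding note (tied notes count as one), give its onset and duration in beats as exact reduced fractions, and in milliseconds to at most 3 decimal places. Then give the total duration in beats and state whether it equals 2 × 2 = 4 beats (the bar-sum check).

1) 0.0ms=0b +94.712ms=2/7b
2) 94.712ms=2/7b +94.712ms=2/7b
3) 189.424ms=4/7b +94.712ms=2/7b
4) 284.136ms=6/7b +94.712ms=2/7b
5) 378.848ms=8/7b +94.712ms=2/7b
6) 473.56ms=10/7b +47.356ms=1/7b
7) 520.916ms=11/7b +47.356ms=1/7b
8) 568.272ms=12/7b +94.712ms=2/7b
9) 662.983ms=2b +165.746ms=1/2b
10) 828.729ms=5/2b +165.746ms=1/2b
11) 994.475ms=3b +331.492ms=1b
Σ=4b of 4 (181bpm 2/4) — PASS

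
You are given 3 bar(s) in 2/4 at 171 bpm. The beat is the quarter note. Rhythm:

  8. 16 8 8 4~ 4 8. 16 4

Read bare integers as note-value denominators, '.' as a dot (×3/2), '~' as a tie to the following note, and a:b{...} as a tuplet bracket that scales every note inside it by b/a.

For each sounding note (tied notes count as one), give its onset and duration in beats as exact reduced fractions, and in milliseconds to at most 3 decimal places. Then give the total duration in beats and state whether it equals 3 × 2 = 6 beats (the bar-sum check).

1) 0.0ms=0b +263.158ms=3/4b
2) 263.158ms=3/4b +87.719ms=1/4b
3) 350.877ms=1b +175.439ms=1/2b
4) 526.316ms=3/2b +175.439ms=1/2b
5) 701.754ms=2b +701.754ms=2b
6) 1403.509ms=4b +263.158ms=3/4b
7) 1666.667ms=19/4b +87.719ms=1/4b
8) 1754.386ms=5b +350.877ms=1b
Σ=6b of 6 (171bpm 2/4) — PASS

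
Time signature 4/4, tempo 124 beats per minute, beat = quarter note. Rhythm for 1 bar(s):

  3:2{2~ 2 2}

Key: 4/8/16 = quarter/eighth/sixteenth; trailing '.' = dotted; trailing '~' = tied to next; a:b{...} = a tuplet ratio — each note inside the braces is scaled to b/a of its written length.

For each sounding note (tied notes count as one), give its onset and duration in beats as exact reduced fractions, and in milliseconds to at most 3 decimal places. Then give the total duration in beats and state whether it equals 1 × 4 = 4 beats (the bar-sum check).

1) 0.0ms=0b +1290.323ms=8/3b
2) 1290.323ms=8/3b +645.161ms=4/3b
Σ=4b of 4 (124bpm 4/4) — PASS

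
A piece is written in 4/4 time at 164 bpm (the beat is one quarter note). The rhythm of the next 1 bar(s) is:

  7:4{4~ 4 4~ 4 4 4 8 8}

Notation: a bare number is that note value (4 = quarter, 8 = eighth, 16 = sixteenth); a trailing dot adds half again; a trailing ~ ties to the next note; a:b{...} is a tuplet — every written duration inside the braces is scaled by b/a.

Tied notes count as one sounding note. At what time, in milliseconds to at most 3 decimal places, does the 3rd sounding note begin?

1. 0.0ms @ 0 + 418.118ms (8/7)
2. 418.118ms @ 8/7 + 418.118ms (8/7)
3. 836.237ms @ 16/7 + 209.059ms (4/7)
4. 1045.296ms @ 20/7 + 209.059ms (4/7)
5. 1254.355ms @ 24/7 + 104.53ms (2/7)
6. 1358.885ms @ 26/7 + 104.53ms (2/7)

note 3 onset = 16/7b = 836.237ms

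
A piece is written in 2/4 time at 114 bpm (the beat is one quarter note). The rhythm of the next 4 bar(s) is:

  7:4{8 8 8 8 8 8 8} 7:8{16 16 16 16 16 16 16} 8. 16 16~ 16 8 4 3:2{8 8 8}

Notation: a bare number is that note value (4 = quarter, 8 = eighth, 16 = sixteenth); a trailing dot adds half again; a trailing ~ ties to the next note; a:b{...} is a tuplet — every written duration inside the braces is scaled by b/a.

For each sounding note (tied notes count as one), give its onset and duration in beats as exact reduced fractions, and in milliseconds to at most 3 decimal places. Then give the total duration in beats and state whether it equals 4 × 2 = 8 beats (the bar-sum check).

1) 0.0ms=0b +150.376ms=2/7b
2) 150.376ms=2/7b +150.376ms=2/7b
3) 300.752ms=4/7b +150.376ms=2/7b
4) 451.128ms=6/7b +150.376ms=2/7b
5) 601.504ms=8/7b +150.376ms=2/7b
6) 751.88ms=10/7b +150.376ms=2/7b
7) 902.256ms=12/7b +150.376ms=2/7b
8) 1052.632ms=2b +150.376ms=2/7b
9) 1203.008ms=16/7b +150.376ms=2/7b
10) 1353.383ms=18/7b +150.376ms=2/7b
11) 1503.759ms=20/7b +150.376ms=2/7b
12) 1654.135ms=22/7b +150.376ms=2/7b
13) 1804.511ms=24/7b +150.376ms=2/7b
14) 1954.887ms=26/7b +150.376ms=2/7b
15) 2105.263ms=4b +394.737ms=3/4b
16) 2500.0ms=19/4b +131.579ms=1/4b
17) 2631.579ms=5b +263.158ms=1/2b
18) 2894.737ms=11/2b +263.158ms=1/2b
19) 3157.895ms=6b +526.316ms=1b
20) 3684.211ms=7b +175.439ms=1/3b
21) 3859.649ms=22/3b +175.439ms=1/3b
22) 4035.088ms=23/3b +175.439ms=1/3b
Σ=8b of 8 (114bpm 2/4) — PASS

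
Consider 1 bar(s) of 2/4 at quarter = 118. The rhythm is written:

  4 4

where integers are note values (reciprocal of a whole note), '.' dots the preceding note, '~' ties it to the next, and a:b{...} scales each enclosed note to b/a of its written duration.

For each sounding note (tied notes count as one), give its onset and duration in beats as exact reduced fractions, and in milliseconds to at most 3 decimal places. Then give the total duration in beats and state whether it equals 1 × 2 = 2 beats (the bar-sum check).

1) 0.0ms=0b +508.475ms=1b
2) 508.475ms=1b +508.475ms=1b
Σ=2b of 2 (118bpm 2/4) — PASS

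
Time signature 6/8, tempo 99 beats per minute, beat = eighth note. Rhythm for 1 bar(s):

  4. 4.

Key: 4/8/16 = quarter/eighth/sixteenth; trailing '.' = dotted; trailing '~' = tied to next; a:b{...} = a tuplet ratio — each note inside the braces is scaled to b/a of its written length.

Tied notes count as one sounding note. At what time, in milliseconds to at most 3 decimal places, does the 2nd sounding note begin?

note 2 onset = 3b = 1818.182ms

1. 0.0ms @ 0 + 1818.182ms (3)
2. 1818.182ms @ 3 + 1818.182ms (3)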